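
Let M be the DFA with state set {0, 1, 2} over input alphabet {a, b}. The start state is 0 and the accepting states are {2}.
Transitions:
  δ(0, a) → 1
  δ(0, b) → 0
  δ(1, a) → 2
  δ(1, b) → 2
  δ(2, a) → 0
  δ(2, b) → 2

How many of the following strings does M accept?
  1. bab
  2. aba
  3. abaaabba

1

bab: accepted
aba: rejected
abaaabba: rejected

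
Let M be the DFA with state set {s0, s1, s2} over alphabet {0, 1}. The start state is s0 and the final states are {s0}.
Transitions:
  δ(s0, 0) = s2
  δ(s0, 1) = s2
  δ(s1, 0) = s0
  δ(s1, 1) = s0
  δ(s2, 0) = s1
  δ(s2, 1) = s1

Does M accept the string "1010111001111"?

s0 --1--> s2
s2 --0--> s1
s1 --1--> s0
s0 --0--> s2
s2 --1--> s1
s1 --1--> s0
s0 --1--> s2
s2 --0--> s1
s1 --0--> s0
s0 --1--> s2
s2 --1--> s1
s1 --1--> s0
s0 --1--> s2
End in state s2, which is not an accepting state.

rejected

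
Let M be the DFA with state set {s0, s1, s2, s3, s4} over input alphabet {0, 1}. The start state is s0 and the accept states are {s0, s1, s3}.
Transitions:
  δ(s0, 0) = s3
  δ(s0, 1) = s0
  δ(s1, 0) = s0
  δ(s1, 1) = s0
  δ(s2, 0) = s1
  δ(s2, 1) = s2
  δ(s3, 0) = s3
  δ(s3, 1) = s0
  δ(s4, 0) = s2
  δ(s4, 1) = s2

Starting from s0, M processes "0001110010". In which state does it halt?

s0 --0--> s3
s3 --0--> s3
s3 --0--> s3
s3 --1--> s0
s0 --1--> s0
s0 --1--> s0
s0 --0--> s3
s3 --0--> s3
s3 --1--> s0
s0 --0--> s3

s3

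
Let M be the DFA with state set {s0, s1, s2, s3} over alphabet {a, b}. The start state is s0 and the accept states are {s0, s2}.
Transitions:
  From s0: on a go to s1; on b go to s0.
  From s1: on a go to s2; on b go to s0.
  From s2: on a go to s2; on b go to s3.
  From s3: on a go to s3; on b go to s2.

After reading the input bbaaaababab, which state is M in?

s3

s0 --b--> s0
s0 --b--> s0
s0 --a--> s1
s1 --a--> s2
s2 --a--> s2
s2 --a--> s2
s2 --b--> s3
s3 --a--> s3
s3 --b--> s2
s2 --a--> s2
s2 --b--> s3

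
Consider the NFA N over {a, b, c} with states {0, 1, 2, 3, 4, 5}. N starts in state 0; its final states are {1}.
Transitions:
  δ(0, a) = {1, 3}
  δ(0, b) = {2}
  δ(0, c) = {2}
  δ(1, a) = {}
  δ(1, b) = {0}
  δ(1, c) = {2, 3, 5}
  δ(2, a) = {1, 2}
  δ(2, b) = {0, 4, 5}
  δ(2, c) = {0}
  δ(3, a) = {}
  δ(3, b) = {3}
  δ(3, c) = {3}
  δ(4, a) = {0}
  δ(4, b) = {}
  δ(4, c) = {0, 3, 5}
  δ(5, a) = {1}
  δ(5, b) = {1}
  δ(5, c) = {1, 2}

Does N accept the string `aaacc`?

rejected

Start: {0}
read a: {1, 3}
read a: {}
The reachable set is empty and stays empty for the remaining 3 symbols.
Reachable ∩ accepting = {} — empty.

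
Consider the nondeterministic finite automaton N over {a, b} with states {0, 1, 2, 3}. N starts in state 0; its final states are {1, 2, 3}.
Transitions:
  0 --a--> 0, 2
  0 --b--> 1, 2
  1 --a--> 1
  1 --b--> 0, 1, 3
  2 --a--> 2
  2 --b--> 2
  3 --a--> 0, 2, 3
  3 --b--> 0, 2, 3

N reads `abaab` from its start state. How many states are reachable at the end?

Start: {0}
read a: {0, 2}
read b: {1, 2}
read a: {1, 2}
read a: {1, 2}
read b: {0, 1, 2, 3}
Final reachable set {0, 1, 2, 3} has 4 states.

4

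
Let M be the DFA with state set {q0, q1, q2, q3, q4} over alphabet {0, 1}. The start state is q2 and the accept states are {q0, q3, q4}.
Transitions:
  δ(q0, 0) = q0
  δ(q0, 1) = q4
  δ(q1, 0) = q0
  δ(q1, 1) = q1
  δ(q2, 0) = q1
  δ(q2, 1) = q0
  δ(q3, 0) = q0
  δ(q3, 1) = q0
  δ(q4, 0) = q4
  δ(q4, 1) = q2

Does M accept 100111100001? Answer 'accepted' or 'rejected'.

rejected

q2 --1--> q0
q0 --0--> q0
q0 --0--> q0
q0 --1--> q4
q4 --1--> q2
q2 --1--> q0
q0 --1--> q4
q4 --0--> q4
q4 --0--> q4
q4 --0--> q4
q4 --0--> q4
q4 --1--> q2
End in state q2, which is not an accepting state.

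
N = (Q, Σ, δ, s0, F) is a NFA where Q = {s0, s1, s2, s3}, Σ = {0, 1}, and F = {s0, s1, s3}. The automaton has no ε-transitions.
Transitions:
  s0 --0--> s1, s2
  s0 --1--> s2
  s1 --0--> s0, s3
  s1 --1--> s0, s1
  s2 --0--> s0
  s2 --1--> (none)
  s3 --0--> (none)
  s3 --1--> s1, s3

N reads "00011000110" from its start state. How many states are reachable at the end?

4

Start: {s0}
read 0: {s1, s2}
read 0: {s0, s3}
read 0: {s1, s2}
read 1: {s0, s1}
read 1: {s0, s1, s2}
read 0: {s0, s1, s2, s3}
read 0: {s0, s1, s2, s3}
read 0: {s0, s1, s2, s3}
read 1: {s0, s1, s2, s3}
read 1: {s0, s1, s2, s3}
read 0: {s0, s1, s2, s3}
Final reachable set {s0, s1, s2, s3} has 4 states.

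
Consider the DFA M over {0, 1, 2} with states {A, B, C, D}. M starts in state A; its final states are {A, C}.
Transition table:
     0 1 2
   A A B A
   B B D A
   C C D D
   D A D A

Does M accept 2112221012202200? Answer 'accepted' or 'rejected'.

accepted

A --2--> A
A --1--> B
B --1--> D
D --2--> A
A --2--> A
A --2--> A
A --1--> B
B --0--> B
B --1--> D
D --2--> A
A --2--> A
A --0--> A
A --2--> A
A --2--> A
A --0--> A
A --0--> A
End in state A, which is an accepting state.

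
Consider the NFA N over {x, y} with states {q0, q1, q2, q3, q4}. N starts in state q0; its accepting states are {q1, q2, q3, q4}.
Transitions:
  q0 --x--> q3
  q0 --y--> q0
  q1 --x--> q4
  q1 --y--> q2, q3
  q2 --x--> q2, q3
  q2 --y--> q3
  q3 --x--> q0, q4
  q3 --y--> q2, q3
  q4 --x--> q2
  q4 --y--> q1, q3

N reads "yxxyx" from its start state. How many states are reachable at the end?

Start: {q0}
read y: {q0}
read x: {q3}
read x: {q0, q4}
read y: {q0, q1, q3}
read x: {q0, q3, q4}
Final reachable set {q0, q3, q4} has 3 states.

3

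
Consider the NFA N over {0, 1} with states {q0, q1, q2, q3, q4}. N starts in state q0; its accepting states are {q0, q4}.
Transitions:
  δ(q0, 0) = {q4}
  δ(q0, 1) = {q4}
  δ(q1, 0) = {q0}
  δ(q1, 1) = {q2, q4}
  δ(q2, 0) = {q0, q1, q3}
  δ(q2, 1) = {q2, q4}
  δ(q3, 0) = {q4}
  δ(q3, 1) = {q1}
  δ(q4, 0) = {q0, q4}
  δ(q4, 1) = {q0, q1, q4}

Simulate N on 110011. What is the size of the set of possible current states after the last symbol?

4

Start: {q0}
read 1: {q4}
read 1: {q0, q1, q4}
read 0: {q0, q4}
read 0: {q0, q4}
read 1: {q0, q1, q4}
read 1: {q0, q1, q2, q4}
Final reachable set {q0, q1, q2, q4} has 4 states.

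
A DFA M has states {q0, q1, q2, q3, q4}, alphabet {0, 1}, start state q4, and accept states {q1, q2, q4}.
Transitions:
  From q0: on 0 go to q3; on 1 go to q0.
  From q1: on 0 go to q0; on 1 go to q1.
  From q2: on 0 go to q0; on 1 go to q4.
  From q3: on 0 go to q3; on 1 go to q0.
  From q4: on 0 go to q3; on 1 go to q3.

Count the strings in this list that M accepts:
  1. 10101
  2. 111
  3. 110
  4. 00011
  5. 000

10101: rejected
111: rejected
110: rejected
00011: rejected
000: rejected

0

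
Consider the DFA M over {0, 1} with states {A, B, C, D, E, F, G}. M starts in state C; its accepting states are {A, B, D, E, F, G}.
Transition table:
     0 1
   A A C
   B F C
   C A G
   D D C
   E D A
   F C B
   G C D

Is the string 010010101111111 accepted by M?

C --0--> A
A --1--> C
C --0--> A
A --0--> A
A --1--> C
C --0--> A
A --1--> C
C --0--> A
A --1--> C
C --1--> G
G --1--> D
D --1--> C
C --1--> G
G --1--> D
D --1--> C
End in state C, which is not an accepting state.

rejected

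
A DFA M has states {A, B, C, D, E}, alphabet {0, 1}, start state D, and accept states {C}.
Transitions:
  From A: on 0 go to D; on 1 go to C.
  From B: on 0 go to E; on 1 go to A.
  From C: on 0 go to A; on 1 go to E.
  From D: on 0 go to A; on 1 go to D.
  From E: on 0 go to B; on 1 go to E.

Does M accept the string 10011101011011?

D --1--> D
D --0--> A
A --0--> D
D --1--> D
D --1--> D
D --1--> D
D --0--> A
A --1--> C
C --0--> A
A --1--> C
C --1--> E
E --0--> B
B --1--> A
A --1--> C
End in state C, which is an accepting state.

accepted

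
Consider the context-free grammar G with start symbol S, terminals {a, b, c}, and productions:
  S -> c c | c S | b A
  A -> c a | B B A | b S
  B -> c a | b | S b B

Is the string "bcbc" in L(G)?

no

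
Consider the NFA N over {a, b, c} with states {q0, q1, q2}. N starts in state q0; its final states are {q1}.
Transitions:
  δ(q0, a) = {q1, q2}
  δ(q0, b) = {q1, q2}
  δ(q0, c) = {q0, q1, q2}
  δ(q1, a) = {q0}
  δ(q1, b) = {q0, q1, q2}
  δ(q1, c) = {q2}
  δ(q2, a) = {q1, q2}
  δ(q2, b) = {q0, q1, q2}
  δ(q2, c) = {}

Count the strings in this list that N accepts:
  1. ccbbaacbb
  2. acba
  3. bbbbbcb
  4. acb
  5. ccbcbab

5

ccbbaacbb: accepted
acba: accepted
bbbbbcb: accepted
acb: accepted
ccbcbab: accepted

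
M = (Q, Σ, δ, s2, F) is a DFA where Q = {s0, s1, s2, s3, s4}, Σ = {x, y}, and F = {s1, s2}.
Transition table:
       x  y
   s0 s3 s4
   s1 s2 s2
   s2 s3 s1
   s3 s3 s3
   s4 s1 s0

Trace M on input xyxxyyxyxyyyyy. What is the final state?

s2 --x--> s3
s3 --y--> s3
s3 --x--> s3
s3 --x--> s3
s3 --y--> s3
s3 --y--> s3
s3 --x--> s3
s3 --y--> s3
s3 --x--> s3
s3 --y--> s3
s3 --y--> s3
s3 --y--> s3
s3 --y--> s3
s3 --y--> s3

s3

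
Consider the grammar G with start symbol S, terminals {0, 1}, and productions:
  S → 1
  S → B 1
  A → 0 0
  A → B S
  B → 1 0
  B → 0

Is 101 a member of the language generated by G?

yes

S ⇒ B1 ⇒ 101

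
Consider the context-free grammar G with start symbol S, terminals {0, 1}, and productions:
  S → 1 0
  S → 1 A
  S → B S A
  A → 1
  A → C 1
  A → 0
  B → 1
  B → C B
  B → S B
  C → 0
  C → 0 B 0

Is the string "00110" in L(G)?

no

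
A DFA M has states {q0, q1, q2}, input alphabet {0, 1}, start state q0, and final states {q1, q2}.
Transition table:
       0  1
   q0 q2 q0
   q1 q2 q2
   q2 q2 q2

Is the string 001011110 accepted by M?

q0 --0--> q2
q2 --0--> q2
q2 --1--> q2
q2 --0--> q2
q2 --1--> q2
q2 --1--> q2
q2 --1--> q2
q2 --1--> q2
q2 --0--> q2
End in state q2, which is an accepting state.

accepted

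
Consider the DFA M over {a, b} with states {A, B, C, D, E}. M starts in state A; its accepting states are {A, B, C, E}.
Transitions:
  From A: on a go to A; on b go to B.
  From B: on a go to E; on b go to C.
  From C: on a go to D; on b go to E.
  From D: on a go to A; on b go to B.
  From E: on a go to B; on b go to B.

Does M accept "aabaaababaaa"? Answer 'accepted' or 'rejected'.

A --a--> A
A --a--> A
A --b--> B
B --a--> E
E --a--> B
B --a--> E
E --b--> B
B --a--> E
E --b--> B
B --a--> E
E --a--> B
B --a--> E
End in state E, which is an accepting state.

accepted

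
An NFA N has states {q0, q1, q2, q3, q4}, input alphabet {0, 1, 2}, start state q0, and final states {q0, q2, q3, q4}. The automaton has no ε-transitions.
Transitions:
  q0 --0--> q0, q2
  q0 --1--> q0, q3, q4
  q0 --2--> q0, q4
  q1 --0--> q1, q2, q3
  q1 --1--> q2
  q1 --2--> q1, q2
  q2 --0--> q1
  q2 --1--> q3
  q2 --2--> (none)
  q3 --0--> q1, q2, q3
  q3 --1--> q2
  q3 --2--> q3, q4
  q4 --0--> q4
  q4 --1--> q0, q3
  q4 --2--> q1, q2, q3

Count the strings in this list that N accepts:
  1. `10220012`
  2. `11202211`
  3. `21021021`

`10220012`: accepted
`11202211`: accepted
`21021021`: accepted

3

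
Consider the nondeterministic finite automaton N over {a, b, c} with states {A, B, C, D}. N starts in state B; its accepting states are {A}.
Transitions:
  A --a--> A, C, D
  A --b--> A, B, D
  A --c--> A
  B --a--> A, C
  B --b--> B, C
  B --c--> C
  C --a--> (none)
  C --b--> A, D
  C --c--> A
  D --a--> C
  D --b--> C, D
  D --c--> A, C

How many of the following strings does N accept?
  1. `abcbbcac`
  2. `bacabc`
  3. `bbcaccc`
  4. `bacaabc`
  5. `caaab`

4

`abcbbcac`: accepted
`bacabc`: accepted
`bbcaccc`: accepted
`bacaabc`: accepted
`caaab`: rejected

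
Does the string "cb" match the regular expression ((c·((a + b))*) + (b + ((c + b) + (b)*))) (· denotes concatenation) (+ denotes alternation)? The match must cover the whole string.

The left alternative (c·((a+b))*) matches cb.

yes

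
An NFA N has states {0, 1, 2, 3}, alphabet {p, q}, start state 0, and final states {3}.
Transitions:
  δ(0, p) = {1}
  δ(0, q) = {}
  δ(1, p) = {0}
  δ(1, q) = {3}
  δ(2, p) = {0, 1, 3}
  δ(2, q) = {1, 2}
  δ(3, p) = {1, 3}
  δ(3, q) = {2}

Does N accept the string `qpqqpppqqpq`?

rejected

Start: {0}
read q: {}
The reachable set is empty and stays empty for the remaining 10 symbols.
Reachable ∩ accepting = {} — empty.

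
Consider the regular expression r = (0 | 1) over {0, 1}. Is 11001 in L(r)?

Neither 0 nor 1 matches 11001.

no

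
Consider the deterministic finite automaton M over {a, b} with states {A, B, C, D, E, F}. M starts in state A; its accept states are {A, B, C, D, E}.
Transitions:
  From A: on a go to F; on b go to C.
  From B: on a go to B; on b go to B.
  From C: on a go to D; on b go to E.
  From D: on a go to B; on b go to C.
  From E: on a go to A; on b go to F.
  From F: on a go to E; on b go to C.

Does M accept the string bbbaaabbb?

A --b--> C
C --b--> E
E --b--> F
F --a--> E
E --a--> A
A --a--> F
F --b--> C
C --b--> E
E --b--> F
End in state F, which is not an accepting state.

rejected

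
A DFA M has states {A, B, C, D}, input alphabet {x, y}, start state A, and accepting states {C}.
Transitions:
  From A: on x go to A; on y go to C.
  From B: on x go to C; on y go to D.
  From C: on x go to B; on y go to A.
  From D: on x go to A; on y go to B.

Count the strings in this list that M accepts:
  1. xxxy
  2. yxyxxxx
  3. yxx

xxxy: accepted
yxyxxxx: rejected
yxx: accepted

2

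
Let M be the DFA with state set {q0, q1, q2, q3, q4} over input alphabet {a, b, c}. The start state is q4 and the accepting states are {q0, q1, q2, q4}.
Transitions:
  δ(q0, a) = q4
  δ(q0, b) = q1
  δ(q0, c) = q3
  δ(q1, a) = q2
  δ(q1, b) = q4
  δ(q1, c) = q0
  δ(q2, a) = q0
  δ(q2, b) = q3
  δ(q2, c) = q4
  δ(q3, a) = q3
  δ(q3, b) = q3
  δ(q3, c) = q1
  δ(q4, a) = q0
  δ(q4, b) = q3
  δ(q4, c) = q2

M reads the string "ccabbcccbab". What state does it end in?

q3

q4 --c--> q2
q2 --c--> q4
q4 --a--> q0
q0 --b--> q1
q1 --b--> q4
q4 --c--> q2
q2 --c--> q4
q4 --c--> q2
q2 --b--> q3
q3 --a--> q3
q3 --b--> q3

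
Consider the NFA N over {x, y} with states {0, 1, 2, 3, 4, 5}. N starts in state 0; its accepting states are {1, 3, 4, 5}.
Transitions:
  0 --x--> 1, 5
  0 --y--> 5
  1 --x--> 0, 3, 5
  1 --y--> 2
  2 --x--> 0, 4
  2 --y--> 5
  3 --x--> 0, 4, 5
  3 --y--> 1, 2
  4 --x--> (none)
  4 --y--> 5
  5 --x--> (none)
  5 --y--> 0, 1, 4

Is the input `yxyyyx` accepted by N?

Start: {0}
read y: {5}
read x: {}
The reachable set is empty and stays empty for the remaining 4 symbols.
Reachable ∩ accepting = {} — empty.

rejected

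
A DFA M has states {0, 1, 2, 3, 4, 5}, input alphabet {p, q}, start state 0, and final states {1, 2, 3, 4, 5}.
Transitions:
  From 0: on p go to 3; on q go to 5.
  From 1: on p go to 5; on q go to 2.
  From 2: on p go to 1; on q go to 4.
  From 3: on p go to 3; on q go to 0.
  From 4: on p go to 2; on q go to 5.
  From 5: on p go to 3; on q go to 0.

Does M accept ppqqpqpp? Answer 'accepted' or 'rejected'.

0 --p--> 3
3 --p--> 3
3 --q--> 0
0 --q--> 5
5 --p--> 3
3 --q--> 0
0 --p--> 3
3 --p--> 3
End in state 3, which is an accepting state.

accepted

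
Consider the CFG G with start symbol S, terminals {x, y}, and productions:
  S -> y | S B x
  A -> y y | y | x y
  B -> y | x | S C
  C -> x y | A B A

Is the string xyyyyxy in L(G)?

no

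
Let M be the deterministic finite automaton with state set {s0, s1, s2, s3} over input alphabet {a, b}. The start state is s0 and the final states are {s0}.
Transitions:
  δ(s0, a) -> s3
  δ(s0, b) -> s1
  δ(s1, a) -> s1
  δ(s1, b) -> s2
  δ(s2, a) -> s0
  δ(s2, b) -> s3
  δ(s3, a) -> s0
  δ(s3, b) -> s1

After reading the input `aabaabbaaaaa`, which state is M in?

s0 --a--> s3
s3 --a--> s0
s0 --b--> s1
s1 --a--> s1
s1 --a--> s1
s1 --b--> s2
s2 --b--> s3
s3 --a--> s0
s0 --a--> s3
s3 --a--> s0
s0 --a--> s3
s3 --a--> s0

s0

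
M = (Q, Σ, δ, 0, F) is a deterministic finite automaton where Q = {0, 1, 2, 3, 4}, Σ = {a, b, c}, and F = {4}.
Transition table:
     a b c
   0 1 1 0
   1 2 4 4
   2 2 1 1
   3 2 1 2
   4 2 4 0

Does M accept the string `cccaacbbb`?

accepted

0 --c--> 0
0 --c--> 0
0 --c--> 0
0 --a--> 1
1 --a--> 2
2 --c--> 1
1 --b--> 4
4 --b--> 4
4 --b--> 4
End in state 4, which is an accepting state.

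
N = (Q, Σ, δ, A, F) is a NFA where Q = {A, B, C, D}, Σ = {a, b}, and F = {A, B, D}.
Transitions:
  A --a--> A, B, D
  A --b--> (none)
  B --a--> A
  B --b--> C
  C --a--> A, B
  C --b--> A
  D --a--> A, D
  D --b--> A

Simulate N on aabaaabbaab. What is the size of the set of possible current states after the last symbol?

2

Start: {A}
read a: {A, B, D}
read a: {A, B, D}
read b: {A, C}
read a: {A, B, D}
read a: {A, B, D}
read a: {A, B, D}
read b: {A, C}
read b: {A}
read a: {A, B, D}
read a: {A, B, D}
read b: {A, C}
Final reachable set {A, C} has 2 states.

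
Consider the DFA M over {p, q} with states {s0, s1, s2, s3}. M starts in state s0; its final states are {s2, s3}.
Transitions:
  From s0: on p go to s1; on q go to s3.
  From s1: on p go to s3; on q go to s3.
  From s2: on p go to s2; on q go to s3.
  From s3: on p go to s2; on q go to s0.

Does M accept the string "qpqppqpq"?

s0 --q--> s3
s3 --p--> s2
s2 --q--> s3
s3 --p--> s2
s2 --p--> s2
s2 --q--> s3
s3 --p--> s2
s2 --q--> s3
End in state s3, which is an accepting state.

accepted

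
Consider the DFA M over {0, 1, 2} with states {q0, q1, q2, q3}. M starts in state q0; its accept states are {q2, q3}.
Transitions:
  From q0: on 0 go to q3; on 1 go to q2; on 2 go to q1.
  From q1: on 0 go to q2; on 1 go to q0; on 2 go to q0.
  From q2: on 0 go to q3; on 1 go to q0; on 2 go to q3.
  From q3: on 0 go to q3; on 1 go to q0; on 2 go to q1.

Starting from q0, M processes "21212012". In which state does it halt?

q0 --2--> q1
q1 --1--> q0
q0 --2--> q1
q1 --1--> q0
q0 --2--> q1
q1 --0--> q2
q2 --1--> q0
q0 --2--> q1

q1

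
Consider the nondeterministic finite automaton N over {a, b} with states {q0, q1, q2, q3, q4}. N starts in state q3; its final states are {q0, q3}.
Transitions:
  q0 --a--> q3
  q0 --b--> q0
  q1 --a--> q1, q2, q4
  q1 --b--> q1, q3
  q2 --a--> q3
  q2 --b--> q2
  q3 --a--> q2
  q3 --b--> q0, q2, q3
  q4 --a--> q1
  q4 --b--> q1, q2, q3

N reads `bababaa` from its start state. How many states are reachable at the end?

Start: {q3}
read b: {q0, q2, q3}
read a: {q2, q3}
read b: {q0, q2, q3}
read a: {q2, q3}
read b: {q0, q2, q3}
read a: {q2, q3}
read a: {q2, q3}
Final reachable set {q2, q3} has 2 states.

2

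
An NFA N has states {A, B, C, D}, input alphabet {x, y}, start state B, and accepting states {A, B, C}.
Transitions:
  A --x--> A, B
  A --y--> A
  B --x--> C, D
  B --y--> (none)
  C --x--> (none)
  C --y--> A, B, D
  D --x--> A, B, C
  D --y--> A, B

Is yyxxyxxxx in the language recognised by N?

Start: {B}
read y: {}
The reachable set is empty and stays empty for the remaining 8 symbols.
Reachable ∩ accepting = {} — empty.

rejected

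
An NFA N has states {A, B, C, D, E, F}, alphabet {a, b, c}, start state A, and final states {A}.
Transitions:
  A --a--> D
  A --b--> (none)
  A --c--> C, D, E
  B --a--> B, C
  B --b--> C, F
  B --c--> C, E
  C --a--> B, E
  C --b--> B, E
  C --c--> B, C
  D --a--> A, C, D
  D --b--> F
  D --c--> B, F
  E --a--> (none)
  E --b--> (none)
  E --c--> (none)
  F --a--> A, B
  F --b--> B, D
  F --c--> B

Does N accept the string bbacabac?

Start: {A}
read b: {}
The reachable set is empty and stays empty for the remaining 7 symbols.
Reachable ∩ accepting = {} — empty.

rejected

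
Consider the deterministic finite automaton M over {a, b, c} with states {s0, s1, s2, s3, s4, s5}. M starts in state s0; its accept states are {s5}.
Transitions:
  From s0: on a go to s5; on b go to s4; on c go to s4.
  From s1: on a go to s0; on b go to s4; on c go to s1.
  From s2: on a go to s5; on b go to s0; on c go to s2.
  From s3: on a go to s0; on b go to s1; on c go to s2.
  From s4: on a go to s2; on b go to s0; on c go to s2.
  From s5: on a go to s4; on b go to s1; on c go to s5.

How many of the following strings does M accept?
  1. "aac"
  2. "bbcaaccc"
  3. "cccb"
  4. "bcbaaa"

"aac": rejected
"bbcaaccc": accepted
"cccb": rejected
"bcbaaa": rejected

1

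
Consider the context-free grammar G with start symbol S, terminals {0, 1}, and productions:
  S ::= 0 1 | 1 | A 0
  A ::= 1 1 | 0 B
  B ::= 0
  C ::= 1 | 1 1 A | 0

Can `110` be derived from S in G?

yes

S ⇒ A0 ⇒ 110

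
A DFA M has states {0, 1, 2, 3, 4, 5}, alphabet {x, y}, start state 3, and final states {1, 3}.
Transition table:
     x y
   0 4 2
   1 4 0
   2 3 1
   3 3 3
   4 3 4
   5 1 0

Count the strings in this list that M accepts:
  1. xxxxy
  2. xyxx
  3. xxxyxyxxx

xxxxy: accepted
xyxx: accepted
xxxyxyxxx: accepted

3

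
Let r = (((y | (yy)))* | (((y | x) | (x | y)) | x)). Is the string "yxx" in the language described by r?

no

Neither ((y|(yy)))* nor (((y|x)|(x|y))|x) matches yxx.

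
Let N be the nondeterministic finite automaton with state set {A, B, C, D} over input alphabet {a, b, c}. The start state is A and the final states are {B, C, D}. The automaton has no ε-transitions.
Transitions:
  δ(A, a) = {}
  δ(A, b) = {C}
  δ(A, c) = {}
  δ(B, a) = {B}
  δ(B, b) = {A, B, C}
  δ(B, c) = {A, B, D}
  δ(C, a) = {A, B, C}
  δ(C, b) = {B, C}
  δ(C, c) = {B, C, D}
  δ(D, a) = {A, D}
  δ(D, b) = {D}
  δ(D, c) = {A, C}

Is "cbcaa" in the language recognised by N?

rejected

Start: {A}
read c: {}
The reachable set is empty and stays empty for the remaining 4 symbols.
Reachable ∩ accepting = {} — empty.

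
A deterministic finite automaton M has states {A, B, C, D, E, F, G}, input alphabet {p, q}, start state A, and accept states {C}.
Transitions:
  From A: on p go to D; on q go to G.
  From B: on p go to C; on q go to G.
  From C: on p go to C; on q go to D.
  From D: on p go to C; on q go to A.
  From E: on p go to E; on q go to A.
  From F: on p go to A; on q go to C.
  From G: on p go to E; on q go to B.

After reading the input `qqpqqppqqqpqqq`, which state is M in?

A --q--> G
G --q--> B
B --p--> C
C --q--> D
D --q--> A
A --p--> D
D --p--> C
C --q--> D
D --q--> A
A --q--> G
G --p--> E
E --q--> A
A --q--> G
G --q--> B

B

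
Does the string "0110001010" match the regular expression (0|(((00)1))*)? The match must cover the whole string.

Neither 0 nor (((00)1))* matches 0110001010.

no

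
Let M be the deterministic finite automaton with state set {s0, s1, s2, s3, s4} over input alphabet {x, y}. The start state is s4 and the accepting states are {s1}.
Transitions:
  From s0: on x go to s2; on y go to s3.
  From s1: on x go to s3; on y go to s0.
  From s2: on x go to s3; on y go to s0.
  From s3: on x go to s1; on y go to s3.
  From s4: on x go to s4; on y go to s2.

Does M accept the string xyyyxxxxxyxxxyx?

rejected

s4 --x--> s4
s4 --y--> s2
s2 --y--> s0
s0 --y--> s3
s3 --x--> s1
s1 --x--> s3
s3 --x--> s1
s1 --x--> s3
s3 --x--> s1
s1 --y--> s0
s0 --x--> s2
s2 --x--> s3
s3 --x--> s1
s1 --y--> s0
s0 --x--> s2
End in state s2, which is not an accepting state.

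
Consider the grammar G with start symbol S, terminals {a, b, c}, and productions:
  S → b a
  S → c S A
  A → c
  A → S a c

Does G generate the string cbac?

yes

S ⇒ cSA ⇒ cbaA ⇒ cbac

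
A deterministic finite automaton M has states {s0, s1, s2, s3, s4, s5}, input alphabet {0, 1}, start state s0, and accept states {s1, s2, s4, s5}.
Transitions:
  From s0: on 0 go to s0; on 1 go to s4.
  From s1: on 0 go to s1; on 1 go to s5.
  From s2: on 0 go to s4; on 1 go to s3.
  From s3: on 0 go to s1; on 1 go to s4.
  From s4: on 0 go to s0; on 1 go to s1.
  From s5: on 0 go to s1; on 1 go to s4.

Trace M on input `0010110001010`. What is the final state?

s0 --0--> s0
s0 --0--> s0
s0 --1--> s4
s4 --0--> s0
s0 --1--> s4
s4 --1--> s1
s1 --0--> s1
s1 --0--> s1
s1 --0--> s1
s1 --1--> s5
s5 --0--> s1
s1 --1--> s5
s5 --0--> s1

s1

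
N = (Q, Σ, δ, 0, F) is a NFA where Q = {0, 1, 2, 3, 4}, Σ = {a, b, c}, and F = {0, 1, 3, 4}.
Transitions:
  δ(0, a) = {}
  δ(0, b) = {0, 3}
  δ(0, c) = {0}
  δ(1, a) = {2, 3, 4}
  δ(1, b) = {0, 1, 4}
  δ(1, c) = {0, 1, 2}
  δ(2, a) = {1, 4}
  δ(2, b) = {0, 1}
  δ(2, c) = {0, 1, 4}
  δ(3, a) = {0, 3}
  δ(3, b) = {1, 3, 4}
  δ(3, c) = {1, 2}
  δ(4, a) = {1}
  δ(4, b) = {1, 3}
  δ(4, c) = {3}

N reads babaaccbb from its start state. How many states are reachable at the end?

4

Start: {0}
read b: {0, 3}
read a: {0, 3}
read b: {0, 1, 3, 4}
read a: {0, 1, 2, 3, 4}
read a: {0, 1, 2, 3, 4}
read c: {0, 1, 2, 3, 4}
read c: {0, 1, 2, 3, 4}
read b: {0, 1, 3, 4}
read b: {0, 1, 3, 4}
Final reachable set {0, 1, 3, 4} has 4 states.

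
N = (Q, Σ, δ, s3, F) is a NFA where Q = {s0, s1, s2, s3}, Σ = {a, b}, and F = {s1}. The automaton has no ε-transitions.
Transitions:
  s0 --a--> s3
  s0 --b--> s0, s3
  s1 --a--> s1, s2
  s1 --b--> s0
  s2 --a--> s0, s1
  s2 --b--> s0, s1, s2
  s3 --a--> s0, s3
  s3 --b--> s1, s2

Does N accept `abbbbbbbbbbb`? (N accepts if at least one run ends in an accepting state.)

accepted

Start: {s3}
read a: {s0, s3}
read b: {s0, s1, s2, s3}
read b: {s0, s1, s2, s3}
read b: {s0, s1, s2, s3}
read b: {s0, s1, s2, s3}
read b: {s0, s1, s2, s3}
read b: {s0, s1, s2, s3}
read b: {s0, s1, s2, s3}
read b: {s0, s1, s2, s3}
read b: {s0, s1, s2, s3}
read b: {s0, s1, s2, s3}
read b: {s0, s1, s2, s3}
Reachable ∩ accepting = {s1} — nonempty.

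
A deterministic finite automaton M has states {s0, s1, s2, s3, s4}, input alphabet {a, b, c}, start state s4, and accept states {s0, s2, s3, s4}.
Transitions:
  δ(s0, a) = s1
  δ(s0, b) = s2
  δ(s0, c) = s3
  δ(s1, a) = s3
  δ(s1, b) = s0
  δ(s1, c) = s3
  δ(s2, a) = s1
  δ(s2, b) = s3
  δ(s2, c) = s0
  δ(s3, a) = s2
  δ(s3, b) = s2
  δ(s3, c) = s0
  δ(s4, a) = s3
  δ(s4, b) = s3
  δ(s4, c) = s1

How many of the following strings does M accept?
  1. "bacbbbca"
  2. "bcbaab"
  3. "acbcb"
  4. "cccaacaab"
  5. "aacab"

4

"bacbbbca": rejected
"bcbaab": accepted
"acbcb": accepted
"cccaacaab": accepted
"aacab": accepted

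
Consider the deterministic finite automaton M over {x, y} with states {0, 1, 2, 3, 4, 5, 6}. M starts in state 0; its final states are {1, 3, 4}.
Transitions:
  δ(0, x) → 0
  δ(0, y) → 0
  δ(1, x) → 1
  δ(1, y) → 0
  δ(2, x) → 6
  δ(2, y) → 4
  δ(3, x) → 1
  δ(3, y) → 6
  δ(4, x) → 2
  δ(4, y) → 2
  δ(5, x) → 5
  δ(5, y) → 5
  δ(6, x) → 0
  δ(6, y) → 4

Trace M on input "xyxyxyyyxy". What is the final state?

0 --x--> 0
0 --y--> 0
0 --x--> 0
0 --y--> 0
0 --x--> 0
0 --y--> 0
0 --y--> 0
0 --y--> 0
0 --x--> 0
0 --y--> 0

0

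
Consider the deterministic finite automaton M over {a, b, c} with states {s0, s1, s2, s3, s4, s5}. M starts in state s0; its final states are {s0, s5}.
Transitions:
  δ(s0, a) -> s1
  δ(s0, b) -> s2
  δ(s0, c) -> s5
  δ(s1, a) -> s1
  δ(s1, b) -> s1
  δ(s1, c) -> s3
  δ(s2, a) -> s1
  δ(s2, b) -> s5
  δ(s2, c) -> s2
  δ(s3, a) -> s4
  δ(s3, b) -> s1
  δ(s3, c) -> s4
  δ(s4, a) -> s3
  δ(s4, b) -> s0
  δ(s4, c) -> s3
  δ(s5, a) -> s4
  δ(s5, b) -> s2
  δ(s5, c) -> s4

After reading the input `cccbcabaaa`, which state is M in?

s0 --c--> s5
s5 --c--> s4
s4 --c--> s3
s3 --b--> s1
s1 --c--> s3
s3 --a--> s4
s4 --b--> s0
s0 --a--> s1
s1 --a--> s1
s1 --a--> s1

s1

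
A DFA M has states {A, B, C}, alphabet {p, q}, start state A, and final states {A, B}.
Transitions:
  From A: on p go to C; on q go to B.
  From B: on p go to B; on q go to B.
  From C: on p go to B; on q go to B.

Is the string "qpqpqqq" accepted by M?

A --q--> B
B --p--> B
B --q--> B
B --p--> B
B --q--> B
B --q--> B
B --q--> B
End in state B, which is an accepting state.

accepted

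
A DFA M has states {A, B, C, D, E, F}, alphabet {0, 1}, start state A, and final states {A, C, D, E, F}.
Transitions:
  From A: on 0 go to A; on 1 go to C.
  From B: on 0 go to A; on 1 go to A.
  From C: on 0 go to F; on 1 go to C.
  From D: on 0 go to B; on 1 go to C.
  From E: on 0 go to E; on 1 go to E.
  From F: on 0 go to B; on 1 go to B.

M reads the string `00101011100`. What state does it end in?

A --0--> A
A --0--> A
A --1--> C
C --0--> F
F --1--> B
B --0--> A
A --1--> C
C --1--> C
C --1--> C
C --0--> F
F --0--> B

B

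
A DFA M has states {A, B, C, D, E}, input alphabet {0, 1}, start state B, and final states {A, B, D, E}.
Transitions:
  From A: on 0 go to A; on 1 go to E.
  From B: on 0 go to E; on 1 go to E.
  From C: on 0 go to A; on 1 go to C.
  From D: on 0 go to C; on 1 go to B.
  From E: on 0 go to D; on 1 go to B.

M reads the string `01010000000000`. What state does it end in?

B --0--> E
E --1--> B
B --0--> E
E --1--> B
B --0--> E
E --0--> D
D --0--> C
C --0--> A
A --0--> A
A --0--> A
A --0--> A
A --0--> A
A --0--> A
A --0--> A

A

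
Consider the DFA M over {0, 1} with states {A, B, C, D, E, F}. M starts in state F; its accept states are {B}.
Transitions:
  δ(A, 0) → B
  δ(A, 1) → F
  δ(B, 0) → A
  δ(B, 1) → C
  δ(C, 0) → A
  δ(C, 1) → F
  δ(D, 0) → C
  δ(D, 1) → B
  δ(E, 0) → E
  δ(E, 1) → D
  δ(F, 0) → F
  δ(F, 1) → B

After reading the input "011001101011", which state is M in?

B

F --0--> F
F --1--> B
B --1--> C
C --0--> A
A --0--> B
B --1--> C
C --1--> F
F --0--> F
F --1--> B
B --0--> A
A --1--> F
F --1--> B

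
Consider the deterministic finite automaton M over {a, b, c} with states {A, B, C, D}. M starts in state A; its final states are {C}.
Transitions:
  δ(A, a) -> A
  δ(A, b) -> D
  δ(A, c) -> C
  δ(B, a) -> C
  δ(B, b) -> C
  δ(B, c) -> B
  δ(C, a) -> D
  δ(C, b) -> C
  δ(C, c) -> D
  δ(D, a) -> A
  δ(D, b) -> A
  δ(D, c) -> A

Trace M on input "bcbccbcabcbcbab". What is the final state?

A --b--> D
D --c--> A
A --b--> D
D --c--> A
A --c--> C
C --b--> C
C --c--> D
D --a--> A
A --b--> D
D --c--> A
A --b--> D
D --c--> A
A --b--> D
D --a--> A
A --b--> D

D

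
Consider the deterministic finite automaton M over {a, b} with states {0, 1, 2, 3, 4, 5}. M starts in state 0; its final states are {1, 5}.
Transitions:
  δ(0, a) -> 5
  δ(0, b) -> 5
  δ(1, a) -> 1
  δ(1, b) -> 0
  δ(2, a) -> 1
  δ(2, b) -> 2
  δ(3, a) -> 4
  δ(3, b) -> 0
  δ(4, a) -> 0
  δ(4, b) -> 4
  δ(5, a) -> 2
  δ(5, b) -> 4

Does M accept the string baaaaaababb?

0 --b--> 5
5 --a--> 2
2 --a--> 1
1 --a--> 1
1 --a--> 1
1 --a--> 1
1 --a--> 1
1 --b--> 0
0 --a--> 5
5 --b--> 4
4 --b--> 4
End in state 4, which is not an accepting state.

rejected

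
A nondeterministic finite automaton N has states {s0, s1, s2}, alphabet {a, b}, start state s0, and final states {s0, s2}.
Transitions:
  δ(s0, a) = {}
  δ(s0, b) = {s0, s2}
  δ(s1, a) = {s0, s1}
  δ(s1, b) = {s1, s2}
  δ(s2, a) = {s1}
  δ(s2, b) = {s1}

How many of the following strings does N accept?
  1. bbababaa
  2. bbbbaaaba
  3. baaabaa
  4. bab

4

bbababaa: accepted
bbbbaaaba: accepted
baaabaa: accepted
bab: accepted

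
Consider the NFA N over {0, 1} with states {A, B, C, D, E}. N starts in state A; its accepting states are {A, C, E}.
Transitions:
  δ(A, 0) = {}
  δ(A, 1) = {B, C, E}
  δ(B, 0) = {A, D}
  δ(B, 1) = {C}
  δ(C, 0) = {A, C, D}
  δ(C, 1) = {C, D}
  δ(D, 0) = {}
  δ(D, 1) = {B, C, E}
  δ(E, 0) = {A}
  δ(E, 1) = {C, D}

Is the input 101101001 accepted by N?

Start: {A}
read 1: {B, C, E}
read 0: {A, C, D}
read 1: {B, C, D, E}
read 1: {B, C, D, E}
read 0: {A, C, D}
read 1: {B, C, D, E}
read 0: {A, C, D}
read 0: {A, C, D}
read 1: {B, C, D, E}
Reachable ∩ accepting = {C, E} — nonempty.

accepted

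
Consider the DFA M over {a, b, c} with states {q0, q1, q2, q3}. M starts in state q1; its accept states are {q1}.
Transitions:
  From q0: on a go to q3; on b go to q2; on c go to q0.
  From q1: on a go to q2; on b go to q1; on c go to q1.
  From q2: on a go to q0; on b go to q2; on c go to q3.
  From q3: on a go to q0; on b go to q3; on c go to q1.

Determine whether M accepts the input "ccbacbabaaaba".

rejected

q1 --c--> q1
q1 --c--> q1
q1 --b--> q1
q1 --a--> q2
q2 --c--> q3
q3 --b--> q3
q3 --a--> q0
q0 --b--> q2
q2 --a--> q0
q0 --a--> q3
q3 --a--> q0
q0 --b--> q2
q2 --a--> q0
End in state q0, which is not an accepting state.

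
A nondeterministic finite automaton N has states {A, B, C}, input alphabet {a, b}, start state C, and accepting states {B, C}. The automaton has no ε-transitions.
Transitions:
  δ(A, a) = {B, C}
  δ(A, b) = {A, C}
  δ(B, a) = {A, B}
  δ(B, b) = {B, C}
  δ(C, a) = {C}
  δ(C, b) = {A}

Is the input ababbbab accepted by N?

Start: {C}
read a: {C}
read b: {A}
read a: {B, C}
read b: {A, B, C}
read b: {A, B, C}
read b: {A, B, C}
read a: {A, B, C}
read b: {A, B, C}
Reachable ∩ accepting = {B, C} — nonempty.

accepted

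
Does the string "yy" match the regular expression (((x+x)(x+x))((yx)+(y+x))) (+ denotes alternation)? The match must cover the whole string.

No split of yy into u·v has ((x+x)(x+x)) matching u and ((yx)+(y+x)) matching v.

no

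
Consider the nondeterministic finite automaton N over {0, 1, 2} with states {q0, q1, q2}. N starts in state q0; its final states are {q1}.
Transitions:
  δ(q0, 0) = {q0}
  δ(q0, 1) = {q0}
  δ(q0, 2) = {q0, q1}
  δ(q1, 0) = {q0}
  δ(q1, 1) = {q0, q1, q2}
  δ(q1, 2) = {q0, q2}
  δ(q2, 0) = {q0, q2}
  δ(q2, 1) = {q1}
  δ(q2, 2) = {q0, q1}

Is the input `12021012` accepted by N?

Start: {q0}
read 1: {q0}
read 2: {q0, q1}
read 0: {q0}
read 2: {q0, q1}
read 1: {q0, q1, q2}
read 0: {q0, q2}
read 1: {q0, q1}
read 2: {q0, q1, q2}
Reachable ∩ accepting = {q1} — nonempty.

accepted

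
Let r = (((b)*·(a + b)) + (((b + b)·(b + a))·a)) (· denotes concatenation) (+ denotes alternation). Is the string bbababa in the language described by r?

Neither ((b)*·(a+b)) nor (((b+b)·(b+a))·a) matches bbababa.

no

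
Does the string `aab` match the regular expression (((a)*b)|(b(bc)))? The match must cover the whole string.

yes

The left alternative ((a)*b) matches aab.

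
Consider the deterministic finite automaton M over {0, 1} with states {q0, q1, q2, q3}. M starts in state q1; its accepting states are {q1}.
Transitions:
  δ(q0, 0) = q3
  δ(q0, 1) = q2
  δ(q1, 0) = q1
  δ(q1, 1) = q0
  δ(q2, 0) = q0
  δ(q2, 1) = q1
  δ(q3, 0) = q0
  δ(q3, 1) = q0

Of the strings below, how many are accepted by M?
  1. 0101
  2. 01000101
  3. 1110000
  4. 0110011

1

0101: rejected
01000101: rejected
1110000: accepted
0110011: rejected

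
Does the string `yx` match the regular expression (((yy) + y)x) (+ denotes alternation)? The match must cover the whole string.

yes

Split as y·x: ((yy)+y) matches y and x matches x.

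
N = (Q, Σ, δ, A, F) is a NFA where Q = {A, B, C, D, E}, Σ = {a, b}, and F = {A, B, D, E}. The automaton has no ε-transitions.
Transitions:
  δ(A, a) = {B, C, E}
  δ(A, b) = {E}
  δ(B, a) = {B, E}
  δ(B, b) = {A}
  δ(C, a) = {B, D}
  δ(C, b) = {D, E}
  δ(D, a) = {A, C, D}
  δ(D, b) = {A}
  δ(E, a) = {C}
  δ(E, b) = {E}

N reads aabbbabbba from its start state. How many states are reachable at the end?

1

Start: {A}
read a: {B, C, E}
read a: {B, C, D, E}
read b: {A, D, E}
read b: {A, E}
read b: {E}
read a: {C}
read b: {D, E}
read b: {A, E}
read b: {E}
read a: {C}
Final reachable set {C} has 1 state.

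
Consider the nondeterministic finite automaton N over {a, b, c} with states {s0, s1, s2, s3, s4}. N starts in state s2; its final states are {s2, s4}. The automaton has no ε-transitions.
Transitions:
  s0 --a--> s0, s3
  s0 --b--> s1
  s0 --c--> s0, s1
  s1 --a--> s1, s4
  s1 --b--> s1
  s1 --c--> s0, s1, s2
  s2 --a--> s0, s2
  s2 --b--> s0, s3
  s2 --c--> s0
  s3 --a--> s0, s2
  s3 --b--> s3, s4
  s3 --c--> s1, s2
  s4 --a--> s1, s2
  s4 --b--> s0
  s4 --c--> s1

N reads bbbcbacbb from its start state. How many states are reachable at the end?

3

Start: {s2}
read b: {s0, s3}
read b: {s1, s3, s4}
read b: {s0, s1, s3, s4}
read c: {s0, s1, s2}
read b: {s0, s1, s3}
read a: {s0, s1, s2, s3, s4}
read c: {s0, s1, s2}
read b: {s0, s1, s3}
read b: {s1, s3, s4}
Final reachable set {s1, s3, s4} has 3 states.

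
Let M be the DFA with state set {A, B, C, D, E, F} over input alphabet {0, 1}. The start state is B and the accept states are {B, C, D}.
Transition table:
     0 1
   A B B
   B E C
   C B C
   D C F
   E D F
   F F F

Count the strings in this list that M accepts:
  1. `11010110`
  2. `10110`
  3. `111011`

3

`11010110`: accepted
`10110`: accepted
`111011`: accepted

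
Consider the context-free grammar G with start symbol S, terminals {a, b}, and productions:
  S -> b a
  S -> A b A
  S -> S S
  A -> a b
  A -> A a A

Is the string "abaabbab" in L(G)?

yes

S ⇒ AbA ⇒ AaAbA ⇒ abaAbA ⇒ abaabbA ⇒ abaabbab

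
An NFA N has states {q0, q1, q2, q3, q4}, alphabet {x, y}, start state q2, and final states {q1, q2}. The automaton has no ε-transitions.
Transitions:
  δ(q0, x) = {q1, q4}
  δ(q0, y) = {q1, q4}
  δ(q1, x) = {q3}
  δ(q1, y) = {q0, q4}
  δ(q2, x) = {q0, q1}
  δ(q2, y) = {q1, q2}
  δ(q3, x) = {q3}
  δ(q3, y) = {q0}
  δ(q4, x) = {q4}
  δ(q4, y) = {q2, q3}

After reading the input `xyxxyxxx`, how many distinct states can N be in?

2

Start: {q2}
read x: {q0, q1}
read y: {q0, q1, q4}
read x: {q1, q3, q4}
read x: {q3, q4}
read y: {q0, q2, q3}
read x: {q0, q1, q3, q4}
read x: {q1, q3, q4}
read x: {q3, q4}
Final reachable set {q3, q4} has 2 states.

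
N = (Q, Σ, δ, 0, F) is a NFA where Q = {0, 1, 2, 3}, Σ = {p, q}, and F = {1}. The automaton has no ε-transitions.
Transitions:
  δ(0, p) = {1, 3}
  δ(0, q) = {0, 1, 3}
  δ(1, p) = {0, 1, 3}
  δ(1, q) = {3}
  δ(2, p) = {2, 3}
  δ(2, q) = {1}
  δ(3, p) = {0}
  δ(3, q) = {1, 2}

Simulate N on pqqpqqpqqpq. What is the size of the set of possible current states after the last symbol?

4

Start: {0}
read p: {1, 3}
read q: {1, 2, 3}
read q: {1, 2, 3}
read p: {0, 1, 2, 3}
read q: {0, 1, 2, 3}
read q: {0, 1, 2, 3}
read p: {0, 1, 2, 3}
read q: {0, 1, 2, 3}
read q: {0, 1, 2, 3}
read p: {0, 1, 2, 3}
read q: {0, 1, 2, 3}
Final reachable set {0, 1, 2, 3} has 4 states.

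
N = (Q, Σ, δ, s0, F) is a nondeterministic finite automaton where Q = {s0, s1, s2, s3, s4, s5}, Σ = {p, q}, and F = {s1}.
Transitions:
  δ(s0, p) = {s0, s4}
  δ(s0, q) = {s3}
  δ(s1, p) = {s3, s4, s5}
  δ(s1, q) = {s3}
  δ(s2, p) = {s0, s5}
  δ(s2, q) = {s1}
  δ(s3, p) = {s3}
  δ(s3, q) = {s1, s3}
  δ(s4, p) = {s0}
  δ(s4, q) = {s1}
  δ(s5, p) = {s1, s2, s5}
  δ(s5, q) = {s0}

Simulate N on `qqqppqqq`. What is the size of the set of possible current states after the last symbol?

Start: {s0}
read q: {s3}
read q: {s1, s3}
read q: {s1, s3}
read p: {s3, s4, s5}
read p: {s0, s1, s2, s3, s5}
read q: {s0, s1, s3}
read q: {s1, s3}
read q: {s1, s3}
Final reachable set {s1, s3} has 2 states.

2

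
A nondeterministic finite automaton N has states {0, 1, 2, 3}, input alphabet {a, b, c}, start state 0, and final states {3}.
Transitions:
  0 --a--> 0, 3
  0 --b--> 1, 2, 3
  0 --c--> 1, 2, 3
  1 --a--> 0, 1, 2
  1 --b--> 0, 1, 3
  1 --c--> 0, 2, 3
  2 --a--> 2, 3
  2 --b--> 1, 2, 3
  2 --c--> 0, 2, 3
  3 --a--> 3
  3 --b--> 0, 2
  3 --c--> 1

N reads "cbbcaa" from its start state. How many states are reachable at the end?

Start: {0}
read c: {1, 2, 3}
read b: {0, 1, 2, 3}
read b: {0, 1, 2, 3}
read c: {0, 1, 2, 3}
read a: {0, 1, 2, 3}
read a: {0, 1, 2, 3}
Final reachable set {0, 1, 2, 3} has 4 states.

4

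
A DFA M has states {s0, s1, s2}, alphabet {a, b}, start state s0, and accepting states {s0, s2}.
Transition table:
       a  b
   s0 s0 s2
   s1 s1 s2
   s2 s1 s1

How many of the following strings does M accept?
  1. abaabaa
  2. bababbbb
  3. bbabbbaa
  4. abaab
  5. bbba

abaabaa: rejected
bababbbb: rejected
bbabbbaa: rejected
abaab: accepted
bbba: rejected

1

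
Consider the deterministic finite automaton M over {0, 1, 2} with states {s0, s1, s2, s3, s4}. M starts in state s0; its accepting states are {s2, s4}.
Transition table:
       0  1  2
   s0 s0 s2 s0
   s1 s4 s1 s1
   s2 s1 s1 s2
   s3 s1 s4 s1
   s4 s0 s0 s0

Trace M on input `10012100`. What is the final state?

s0 --1--> s2
s2 --0--> s1
s1 --0--> s4
s4 --1--> s0
s0 --2--> s0
s0 --1--> s2
s2 --0--> s1
s1 --0--> s4

s4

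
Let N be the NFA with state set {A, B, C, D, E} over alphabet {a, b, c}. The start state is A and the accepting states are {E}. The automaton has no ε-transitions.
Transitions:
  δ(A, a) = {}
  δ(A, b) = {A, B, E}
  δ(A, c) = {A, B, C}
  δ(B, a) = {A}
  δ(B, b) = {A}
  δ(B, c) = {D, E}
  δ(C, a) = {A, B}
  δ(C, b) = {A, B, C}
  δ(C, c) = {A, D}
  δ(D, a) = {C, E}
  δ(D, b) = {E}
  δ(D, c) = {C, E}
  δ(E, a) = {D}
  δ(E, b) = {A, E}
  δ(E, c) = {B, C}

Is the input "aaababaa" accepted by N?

rejected

Start: {A}
read a: {}
The reachable set is empty and stays empty for the remaining 7 symbols.
Reachable ∩ accepting = {} — empty.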